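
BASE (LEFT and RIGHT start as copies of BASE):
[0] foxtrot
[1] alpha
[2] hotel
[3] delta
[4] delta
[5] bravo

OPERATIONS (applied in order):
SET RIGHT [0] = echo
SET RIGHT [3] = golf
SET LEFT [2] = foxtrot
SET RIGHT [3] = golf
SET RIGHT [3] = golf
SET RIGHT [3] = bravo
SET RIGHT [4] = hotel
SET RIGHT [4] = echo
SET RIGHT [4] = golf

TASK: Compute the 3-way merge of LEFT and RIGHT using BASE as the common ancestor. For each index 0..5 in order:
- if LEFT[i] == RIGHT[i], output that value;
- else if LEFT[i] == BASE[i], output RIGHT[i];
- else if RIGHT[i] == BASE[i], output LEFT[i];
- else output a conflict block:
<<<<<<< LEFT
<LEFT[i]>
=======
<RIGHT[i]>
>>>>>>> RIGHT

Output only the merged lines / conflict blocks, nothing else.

Final LEFT:  [foxtrot, alpha, foxtrot, delta, delta, bravo]
Final RIGHT: [echo, alpha, hotel, bravo, golf, bravo]
i=0: L=foxtrot=BASE, R=echo -> take RIGHT -> echo
i=1: L=alpha R=alpha -> agree -> alpha
i=2: L=foxtrot, R=hotel=BASE -> take LEFT -> foxtrot
i=3: L=delta=BASE, R=bravo -> take RIGHT -> bravo
i=4: L=delta=BASE, R=golf -> take RIGHT -> golf
i=5: L=bravo R=bravo -> agree -> bravo

Answer: echo
alpha
foxtrot
bravo
golf
bravo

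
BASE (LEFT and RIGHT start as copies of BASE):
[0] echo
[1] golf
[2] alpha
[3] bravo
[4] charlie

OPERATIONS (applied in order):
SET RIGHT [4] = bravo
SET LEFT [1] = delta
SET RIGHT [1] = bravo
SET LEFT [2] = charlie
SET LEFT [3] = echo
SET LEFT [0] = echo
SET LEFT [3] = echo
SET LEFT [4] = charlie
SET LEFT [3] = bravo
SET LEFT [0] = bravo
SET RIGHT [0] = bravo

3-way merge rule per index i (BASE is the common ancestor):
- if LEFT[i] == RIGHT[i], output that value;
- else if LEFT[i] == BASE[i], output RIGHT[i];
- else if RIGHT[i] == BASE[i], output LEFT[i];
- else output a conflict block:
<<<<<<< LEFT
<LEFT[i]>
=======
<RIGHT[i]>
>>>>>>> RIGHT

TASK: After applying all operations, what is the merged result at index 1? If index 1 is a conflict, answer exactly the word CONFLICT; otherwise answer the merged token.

Answer: CONFLICT

Derivation:
Final LEFT:  [bravo, delta, charlie, bravo, charlie]
Final RIGHT: [bravo, bravo, alpha, bravo, bravo]
i=0: L=bravo R=bravo -> agree -> bravo
i=1: BASE=golf L=delta R=bravo all differ -> CONFLICT
i=2: L=charlie, R=alpha=BASE -> take LEFT -> charlie
i=3: L=bravo R=bravo -> agree -> bravo
i=4: L=charlie=BASE, R=bravo -> take RIGHT -> bravo
Index 1 -> CONFLICT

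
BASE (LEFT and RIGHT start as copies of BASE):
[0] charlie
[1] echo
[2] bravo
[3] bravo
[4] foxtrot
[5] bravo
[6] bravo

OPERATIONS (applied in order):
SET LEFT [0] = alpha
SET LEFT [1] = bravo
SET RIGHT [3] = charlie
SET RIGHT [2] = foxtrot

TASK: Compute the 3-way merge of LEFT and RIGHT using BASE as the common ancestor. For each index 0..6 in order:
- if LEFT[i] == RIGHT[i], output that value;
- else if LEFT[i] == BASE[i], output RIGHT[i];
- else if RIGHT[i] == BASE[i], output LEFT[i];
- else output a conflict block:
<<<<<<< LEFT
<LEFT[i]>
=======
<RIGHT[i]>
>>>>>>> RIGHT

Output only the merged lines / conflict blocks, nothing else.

Final LEFT:  [alpha, bravo, bravo, bravo, foxtrot, bravo, bravo]
Final RIGHT: [charlie, echo, foxtrot, charlie, foxtrot, bravo, bravo]
i=0: L=alpha, R=charlie=BASE -> take LEFT -> alpha
i=1: L=bravo, R=echo=BASE -> take LEFT -> bravo
i=2: L=bravo=BASE, R=foxtrot -> take RIGHT -> foxtrot
i=3: L=bravo=BASE, R=charlie -> take RIGHT -> charlie
i=4: L=foxtrot R=foxtrot -> agree -> foxtrot
i=5: L=bravo R=bravo -> agree -> bravo
i=6: L=bravo R=bravo -> agree -> bravo

Answer: alpha
bravo
foxtrot
charlie
foxtrot
bravo
bravo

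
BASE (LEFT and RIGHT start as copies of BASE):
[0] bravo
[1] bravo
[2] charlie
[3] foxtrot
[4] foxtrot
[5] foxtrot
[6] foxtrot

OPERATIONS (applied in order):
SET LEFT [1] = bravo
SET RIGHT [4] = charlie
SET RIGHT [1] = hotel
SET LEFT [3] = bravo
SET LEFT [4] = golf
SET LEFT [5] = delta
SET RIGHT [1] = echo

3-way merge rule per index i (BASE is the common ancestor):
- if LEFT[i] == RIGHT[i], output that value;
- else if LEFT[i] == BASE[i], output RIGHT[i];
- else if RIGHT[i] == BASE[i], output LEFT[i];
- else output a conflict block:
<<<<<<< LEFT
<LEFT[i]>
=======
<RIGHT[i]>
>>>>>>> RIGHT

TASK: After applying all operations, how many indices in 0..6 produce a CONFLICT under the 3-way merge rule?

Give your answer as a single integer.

Final LEFT:  [bravo, bravo, charlie, bravo, golf, delta, foxtrot]
Final RIGHT: [bravo, echo, charlie, foxtrot, charlie, foxtrot, foxtrot]
i=0: L=bravo R=bravo -> agree -> bravo
i=1: L=bravo=BASE, R=echo -> take RIGHT -> echo
i=2: L=charlie R=charlie -> agree -> charlie
i=3: L=bravo, R=foxtrot=BASE -> take LEFT -> bravo
i=4: BASE=foxtrot L=golf R=charlie all differ -> CONFLICT
i=5: L=delta, R=foxtrot=BASE -> take LEFT -> delta
i=6: L=foxtrot R=foxtrot -> agree -> foxtrot
Conflict count: 1

Answer: 1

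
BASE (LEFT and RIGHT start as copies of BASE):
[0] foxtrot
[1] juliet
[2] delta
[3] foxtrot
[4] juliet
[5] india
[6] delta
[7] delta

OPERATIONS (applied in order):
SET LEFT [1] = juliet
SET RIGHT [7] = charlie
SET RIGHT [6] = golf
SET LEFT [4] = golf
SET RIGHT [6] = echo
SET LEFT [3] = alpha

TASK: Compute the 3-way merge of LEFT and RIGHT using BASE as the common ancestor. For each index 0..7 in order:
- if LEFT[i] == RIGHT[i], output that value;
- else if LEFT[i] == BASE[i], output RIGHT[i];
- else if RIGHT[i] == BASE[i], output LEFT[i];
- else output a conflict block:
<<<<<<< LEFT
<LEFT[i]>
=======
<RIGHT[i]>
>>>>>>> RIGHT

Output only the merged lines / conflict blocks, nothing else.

Final LEFT:  [foxtrot, juliet, delta, alpha, golf, india, delta, delta]
Final RIGHT: [foxtrot, juliet, delta, foxtrot, juliet, india, echo, charlie]
i=0: L=foxtrot R=foxtrot -> agree -> foxtrot
i=1: L=juliet R=juliet -> agree -> juliet
i=2: L=delta R=delta -> agree -> delta
i=3: L=alpha, R=foxtrot=BASE -> take LEFT -> alpha
i=4: L=golf, R=juliet=BASE -> take LEFT -> golf
i=5: L=india R=india -> agree -> india
i=6: L=delta=BASE, R=echo -> take RIGHT -> echo
i=7: L=delta=BASE, R=charlie -> take RIGHT -> charlie

Answer: foxtrot
juliet
delta
alpha
golf
india
echo
charlie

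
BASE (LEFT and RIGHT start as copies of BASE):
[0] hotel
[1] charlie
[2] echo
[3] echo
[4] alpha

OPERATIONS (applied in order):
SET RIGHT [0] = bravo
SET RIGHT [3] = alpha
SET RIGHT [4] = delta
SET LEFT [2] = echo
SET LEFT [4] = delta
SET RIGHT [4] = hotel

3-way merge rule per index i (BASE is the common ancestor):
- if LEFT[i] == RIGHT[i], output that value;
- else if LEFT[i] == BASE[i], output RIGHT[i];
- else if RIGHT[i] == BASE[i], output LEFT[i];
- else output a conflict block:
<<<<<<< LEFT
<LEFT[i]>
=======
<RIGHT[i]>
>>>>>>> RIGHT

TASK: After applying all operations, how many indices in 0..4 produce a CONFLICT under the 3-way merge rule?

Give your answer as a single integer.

Final LEFT:  [hotel, charlie, echo, echo, delta]
Final RIGHT: [bravo, charlie, echo, alpha, hotel]
i=0: L=hotel=BASE, R=bravo -> take RIGHT -> bravo
i=1: L=charlie R=charlie -> agree -> charlie
i=2: L=echo R=echo -> agree -> echo
i=3: L=echo=BASE, R=alpha -> take RIGHT -> alpha
i=4: BASE=alpha L=delta R=hotel all differ -> CONFLICT
Conflict count: 1

Answer: 1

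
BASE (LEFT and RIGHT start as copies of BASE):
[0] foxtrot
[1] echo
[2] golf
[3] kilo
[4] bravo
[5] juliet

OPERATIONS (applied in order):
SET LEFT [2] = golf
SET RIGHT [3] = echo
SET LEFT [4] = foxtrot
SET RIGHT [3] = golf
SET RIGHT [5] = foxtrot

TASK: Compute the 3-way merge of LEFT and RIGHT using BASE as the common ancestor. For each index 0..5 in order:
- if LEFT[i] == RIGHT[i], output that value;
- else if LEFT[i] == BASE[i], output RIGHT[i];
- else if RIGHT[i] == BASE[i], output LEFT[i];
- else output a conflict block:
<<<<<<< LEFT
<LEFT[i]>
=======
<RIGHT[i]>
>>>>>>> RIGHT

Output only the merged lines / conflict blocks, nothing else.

Final LEFT:  [foxtrot, echo, golf, kilo, foxtrot, juliet]
Final RIGHT: [foxtrot, echo, golf, golf, bravo, foxtrot]
i=0: L=foxtrot R=foxtrot -> agree -> foxtrot
i=1: L=echo R=echo -> agree -> echo
i=2: L=golf R=golf -> agree -> golf
i=3: L=kilo=BASE, R=golf -> take RIGHT -> golf
i=4: L=foxtrot, R=bravo=BASE -> take LEFT -> foxtrot
i=5: L=juliet=BASE, R=foxtrot -> take RIGHT -> foxtrot

Answer: foxtrot
echo
golf
golf
foxtrot
foxtrot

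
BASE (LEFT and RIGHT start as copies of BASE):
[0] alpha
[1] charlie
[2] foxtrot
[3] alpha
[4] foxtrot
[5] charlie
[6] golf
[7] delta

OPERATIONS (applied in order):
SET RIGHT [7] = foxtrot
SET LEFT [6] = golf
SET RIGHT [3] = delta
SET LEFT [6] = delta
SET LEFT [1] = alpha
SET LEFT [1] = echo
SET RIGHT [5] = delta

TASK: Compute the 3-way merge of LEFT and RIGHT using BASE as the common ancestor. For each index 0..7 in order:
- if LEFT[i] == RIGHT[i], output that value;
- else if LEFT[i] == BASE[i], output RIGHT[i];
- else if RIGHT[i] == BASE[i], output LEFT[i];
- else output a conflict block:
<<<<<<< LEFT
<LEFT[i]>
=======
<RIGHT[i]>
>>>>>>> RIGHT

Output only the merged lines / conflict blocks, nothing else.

Answer: alpha
echo
foxtrot
delta
foxtrot
delta
delta
foxtrot

Derivation:
Final LEFT:  [alpha, echo, foxtrot, alpha, foxtrot, charlie, delta, delta]
Final RIGHT: [alpha, charlie, foxtrot, delta, foxtrot, delta, golf, foxtrot]
i=0: L=alpha R=alpha -> agree -> alpha
i=1: L=echo, R=charlie=BASE -> take LEFT -> echo
i=2: L=foxtrot R=foxtrot -> agree -> foxtrot
i=3: L=alpha=BASE, R=delta -> take RIGHT -> delta
i=4: L=foxtrot R=foxtrot -> agree -> foxtrot
i=5: L=charlie=BASE, R=delta -> take RIGHT -> delta
i=6: L=delta, R=golf=BASE -> take LEFT -> delta
i=7: L=delta=BASE, R=foxtrot -> take RIGHT -> foxtrot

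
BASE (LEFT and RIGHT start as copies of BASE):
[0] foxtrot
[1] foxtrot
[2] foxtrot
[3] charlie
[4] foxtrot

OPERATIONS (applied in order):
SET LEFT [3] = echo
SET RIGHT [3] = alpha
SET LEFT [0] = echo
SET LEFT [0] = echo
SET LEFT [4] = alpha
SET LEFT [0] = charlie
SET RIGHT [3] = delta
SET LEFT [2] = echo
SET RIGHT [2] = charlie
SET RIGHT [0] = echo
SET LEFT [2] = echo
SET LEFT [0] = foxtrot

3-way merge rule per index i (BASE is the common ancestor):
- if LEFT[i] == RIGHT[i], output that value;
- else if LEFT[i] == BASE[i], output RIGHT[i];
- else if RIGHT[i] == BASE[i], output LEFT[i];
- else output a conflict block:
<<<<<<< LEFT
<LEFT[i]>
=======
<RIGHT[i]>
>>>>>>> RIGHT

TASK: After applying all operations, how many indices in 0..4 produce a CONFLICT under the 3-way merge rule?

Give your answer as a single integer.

Final LEFT:  [foxtrot, foxtrot, echo, echo, alpha]
Final RIGHT: [echo, foxtrot, charlie, delta, foxtrot]
i=0: L=foxtrot=BASE, R=echo -> take RIGHT -> echo
i=1: L=foxtrot R=foxtrot -> agree -> foxtrot
i=2: BASE=foxtrot L=echo R=charlie all differ -> CONFLICT
i=3: BASE=charlie L=echo R=delta all differ -> CONFLICT
i=4: L=alpha, R=foxtrot=BASE -> take LEFT -> alpha
Conflict count: 2

Answer: 2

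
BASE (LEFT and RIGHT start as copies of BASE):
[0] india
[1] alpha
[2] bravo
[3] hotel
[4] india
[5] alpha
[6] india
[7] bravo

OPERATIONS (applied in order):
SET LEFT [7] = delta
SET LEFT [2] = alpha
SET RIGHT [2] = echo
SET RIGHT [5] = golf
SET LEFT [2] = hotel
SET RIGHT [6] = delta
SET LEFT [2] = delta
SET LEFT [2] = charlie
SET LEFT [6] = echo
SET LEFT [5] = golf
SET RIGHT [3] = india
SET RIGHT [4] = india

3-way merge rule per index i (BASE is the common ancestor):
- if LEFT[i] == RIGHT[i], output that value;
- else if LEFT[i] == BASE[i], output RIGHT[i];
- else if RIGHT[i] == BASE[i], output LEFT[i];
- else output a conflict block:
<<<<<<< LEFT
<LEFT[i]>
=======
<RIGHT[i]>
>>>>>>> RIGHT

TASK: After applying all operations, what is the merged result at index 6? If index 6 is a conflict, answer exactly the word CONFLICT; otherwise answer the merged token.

Final LEFT:  [india, alpha, charlie, hotel, india, golf, echo, delta]
Final RIGHT: [india, alpha, echo, india, india, golf, delta, bravo]
i=0: L=india R=india -> agree -> india
i=1: L=alpha R=alpha -> agree -> alpha
i=2: BASE=bravo L=charlie R=echo all differ -> CONFLICT
i=3: L=hotel=BASE, R=india -> take RIGHT -> india
i=4: L=india R=india -> agree -> india
i=5: L=golf R=golf -> agree -> golf
i=6: BASE=india L=echo R=delta all differ -> CONFLICT
i=7: L=delta, R=bravo=BASE -> take LEFT -> delta
Index 6 -> CONFLICT

Answer: CONFLICT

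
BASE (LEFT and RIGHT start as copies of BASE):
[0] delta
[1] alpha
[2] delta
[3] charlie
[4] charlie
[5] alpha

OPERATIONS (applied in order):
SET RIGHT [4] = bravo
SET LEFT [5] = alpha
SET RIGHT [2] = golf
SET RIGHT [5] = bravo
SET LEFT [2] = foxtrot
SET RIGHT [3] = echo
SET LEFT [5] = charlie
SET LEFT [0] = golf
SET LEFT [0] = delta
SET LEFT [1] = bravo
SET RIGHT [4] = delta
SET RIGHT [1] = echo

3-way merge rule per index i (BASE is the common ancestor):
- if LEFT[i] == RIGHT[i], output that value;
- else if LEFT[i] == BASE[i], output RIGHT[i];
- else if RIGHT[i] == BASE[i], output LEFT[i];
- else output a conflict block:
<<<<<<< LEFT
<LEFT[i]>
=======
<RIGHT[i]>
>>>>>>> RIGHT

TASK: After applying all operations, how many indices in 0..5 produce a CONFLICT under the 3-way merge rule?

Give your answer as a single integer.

Answer: 3

Derivation:
Final LEFT:  [delta, bravo, foxtrot, charlie, charlie, charlie]
Final RIGHT: [delta, echo, golf, echo, delta, bravo]
i=0: L=delta R=delta -> agree -> delta
i=1: BASE=alpha L=bravo R=echo all differ -> CONFLICT
i=2: BASE=delta L=foxtrot R=golf all differ -> CONFLICT
i=3: L=charlie=BASE, R=echo -> take RIGHT -> echo
i=4: L=charlie=BASE, R=delta -> take RIGHT -> delta
i=5: BASE=alpha L=charlie R=bravo all differ -> CONFLICT
Conflict count: 3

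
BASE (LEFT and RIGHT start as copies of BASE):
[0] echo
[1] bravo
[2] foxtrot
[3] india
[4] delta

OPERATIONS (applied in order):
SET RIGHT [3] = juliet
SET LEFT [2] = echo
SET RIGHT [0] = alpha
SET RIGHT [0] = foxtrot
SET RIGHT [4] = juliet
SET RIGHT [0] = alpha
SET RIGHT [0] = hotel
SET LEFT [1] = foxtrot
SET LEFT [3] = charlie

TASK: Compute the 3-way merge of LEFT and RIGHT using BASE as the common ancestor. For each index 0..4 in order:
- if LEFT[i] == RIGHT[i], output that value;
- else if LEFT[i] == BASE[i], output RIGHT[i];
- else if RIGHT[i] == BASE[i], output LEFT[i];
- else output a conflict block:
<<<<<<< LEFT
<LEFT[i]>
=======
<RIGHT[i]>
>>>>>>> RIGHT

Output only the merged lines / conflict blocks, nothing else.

Final LEFT:  [echo, foxtrot, echo, charlie, delta]
Final RIGHT: [hotel, bravo, foxtrot, juliet, juliet]
i=0: L=echo=BASE, R=hotel -> take RIGHT -> hotel
i=1: L=foxtrot, R=bravo=BASE -> take LEFT -> foxtrot
i=2: L=echo, R=foxtrot=BASE -> take LEFT -> echo
i=3: BASE=india L=charlie R=juliet all differ -> CONFLICT
i=4: L=delta=BASE, R=juliet -> take RIGHT -> juliet

Answer: hotel
foxtrot
echo
<<<<<<< LEFT
charlie
=======
juliet
>>>>>>> RIGHT
juliet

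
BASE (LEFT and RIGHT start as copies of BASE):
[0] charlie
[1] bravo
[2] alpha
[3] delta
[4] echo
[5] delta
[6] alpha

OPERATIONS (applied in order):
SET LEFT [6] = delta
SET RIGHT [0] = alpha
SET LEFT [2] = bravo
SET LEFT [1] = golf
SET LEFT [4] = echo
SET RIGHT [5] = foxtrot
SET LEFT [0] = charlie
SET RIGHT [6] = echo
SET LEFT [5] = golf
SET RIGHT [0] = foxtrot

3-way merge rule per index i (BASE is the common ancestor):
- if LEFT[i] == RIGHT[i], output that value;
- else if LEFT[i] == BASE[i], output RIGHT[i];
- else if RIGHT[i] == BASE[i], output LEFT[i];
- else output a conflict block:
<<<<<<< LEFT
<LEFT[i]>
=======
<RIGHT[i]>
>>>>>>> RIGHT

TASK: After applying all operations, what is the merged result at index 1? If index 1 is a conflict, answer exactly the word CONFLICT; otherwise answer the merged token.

Final LEFT:  [charlie, golf, bravo, delta, echo, golf, delta]
Final RIGHT: [foxtrot, bravo, alpha, delta, echo, foxtrot, echo]
i=0: L=charlie=BASE, R=foxtrot -> take RIGHT -> foxtrot
i=1: L=golf, R=bravo=BASE -> take LEFT -> golf
i=2: L=bravo, R=alpha=BASE -> take LEFT -> bravo
i=3: L=delta R=delta -> agree -> delta
i=4: L=echo R=echo -> agree -> echo
i=5: BASE=delta L=golf R=foxtrot all differ -> CONFLICT
i=6: BASE=alpha L=delta R=echo all differ -> CONFLICT
Index 1 -> golf

Answer: golf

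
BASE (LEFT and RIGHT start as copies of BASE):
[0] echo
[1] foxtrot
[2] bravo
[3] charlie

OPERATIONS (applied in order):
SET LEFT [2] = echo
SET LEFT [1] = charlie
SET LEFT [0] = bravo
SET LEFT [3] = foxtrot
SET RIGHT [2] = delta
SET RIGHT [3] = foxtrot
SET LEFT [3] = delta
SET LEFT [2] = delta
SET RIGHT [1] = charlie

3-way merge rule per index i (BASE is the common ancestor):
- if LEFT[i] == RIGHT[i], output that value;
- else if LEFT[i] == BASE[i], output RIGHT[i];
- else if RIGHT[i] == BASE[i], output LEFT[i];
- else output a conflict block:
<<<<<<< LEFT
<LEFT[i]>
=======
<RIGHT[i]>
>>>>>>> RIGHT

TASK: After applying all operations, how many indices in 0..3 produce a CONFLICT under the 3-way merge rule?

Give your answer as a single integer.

Answer: 1

Derivation:
Final LEFT:  [bravo, charlie, delta, delta]
Final RIGHT: [echo, charlie, delta, foxtrot]
i=0: L=bravo, R=echo=BASE -> take LEFT -> bravo
i=1: L=charlie R=charlie -> agree -> charlie
i=2: L=delta R=delta -> agree -> delta
i=3: BASE=charlie L=delta R=foxtrot all differ -> CONFLICT
Conflict count: 1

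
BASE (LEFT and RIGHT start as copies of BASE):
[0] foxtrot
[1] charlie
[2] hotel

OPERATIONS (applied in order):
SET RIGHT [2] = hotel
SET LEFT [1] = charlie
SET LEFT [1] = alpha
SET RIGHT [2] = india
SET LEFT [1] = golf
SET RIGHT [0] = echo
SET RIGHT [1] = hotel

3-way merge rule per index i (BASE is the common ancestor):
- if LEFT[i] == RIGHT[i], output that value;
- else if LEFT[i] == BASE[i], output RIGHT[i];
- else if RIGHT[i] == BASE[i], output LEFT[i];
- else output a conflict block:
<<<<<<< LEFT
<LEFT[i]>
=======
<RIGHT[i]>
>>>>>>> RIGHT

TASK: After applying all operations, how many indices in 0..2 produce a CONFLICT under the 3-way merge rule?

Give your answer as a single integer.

Answer: 1

Derivation:
Final LEFT:  [foxtrot, golf, hotel]
Final RIGHT: [echo, hotel, india]
i=0: L=foxtrot=BASE, R=echo -> take RIGHT -> echo
i=1: BASE=charlie L=golf R=hotel all differ -> CONFLICT
i=2: L=hotel=BASE, R=india -> take RIGHT -> india
Conflict count: 1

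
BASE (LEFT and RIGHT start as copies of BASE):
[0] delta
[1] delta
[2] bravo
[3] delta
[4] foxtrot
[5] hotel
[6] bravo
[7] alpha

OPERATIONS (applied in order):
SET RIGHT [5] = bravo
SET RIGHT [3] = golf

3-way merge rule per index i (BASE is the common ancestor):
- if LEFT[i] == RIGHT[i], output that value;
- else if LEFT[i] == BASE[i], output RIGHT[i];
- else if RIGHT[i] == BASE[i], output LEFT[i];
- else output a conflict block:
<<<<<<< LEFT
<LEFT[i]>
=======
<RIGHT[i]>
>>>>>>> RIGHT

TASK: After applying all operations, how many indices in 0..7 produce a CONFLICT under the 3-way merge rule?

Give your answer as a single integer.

Answer: 0

Derivation:
Final LEFT:  [delta, delta, bravo, delta, foxtrot, hotel, bravo, alpha]
Final RIGHT: [delta, delta, bravo, golf, foxtrot, bravo, bravo, alpha]
i=0: L=delta R=delta -> agree -> delta
i=1: L=delta R=delta -> agree -> delta
i=2: L=bravo R=bravo -> agree -> bravo
i=3: L=delta=BASE, R=golf -> take RIGHT -> golf
i=4: L=foxtrot R=foxtrot -> agree -> foxtrot
i=5: L=hotel=BASE, R=bravo -> take RIGHT -> bravo
i=6: L=bravo R=bravo -> agree -> bravo
i=7: L=alpha R=alpha -> agree -> alpha
Conflict count: 0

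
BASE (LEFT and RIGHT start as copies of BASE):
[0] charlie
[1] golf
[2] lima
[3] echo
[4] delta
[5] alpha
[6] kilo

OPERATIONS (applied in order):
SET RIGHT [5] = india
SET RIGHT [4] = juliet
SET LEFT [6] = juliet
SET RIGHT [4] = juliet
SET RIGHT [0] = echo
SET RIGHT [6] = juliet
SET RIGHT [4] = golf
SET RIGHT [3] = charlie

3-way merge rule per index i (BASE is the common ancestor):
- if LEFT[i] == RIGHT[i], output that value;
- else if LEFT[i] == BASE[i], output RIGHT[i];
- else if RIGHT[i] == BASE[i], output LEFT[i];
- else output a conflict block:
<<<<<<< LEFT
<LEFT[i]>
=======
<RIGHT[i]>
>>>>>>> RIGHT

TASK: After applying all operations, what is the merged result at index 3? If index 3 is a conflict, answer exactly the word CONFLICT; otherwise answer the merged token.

Final LEFT:  [charlie, golf, lima, echo, delta, alpha, juliet]
Final RIGHT: [echo, golf, lima, charlie, golf, india, juliet]
i=0: L=charlie=BASE, R=echo -> take RIGHT -> echo
i=1: L=golf R=golf -> agree -> golf
i=2: L=lima R=lima -> agree -> lima
i=3: L=echo=BASE, R=charlie -> take RIGHT -> charlie
i=4: L=delta=BASE, R=golf -> take RIGHT -> golf
i=5: L=alpha=BASE, R=india -> take RIGHT -> india
i=6: L=juliet R=juliet -> agree -> juliet
Index 3 -> charlie

Answer: charlie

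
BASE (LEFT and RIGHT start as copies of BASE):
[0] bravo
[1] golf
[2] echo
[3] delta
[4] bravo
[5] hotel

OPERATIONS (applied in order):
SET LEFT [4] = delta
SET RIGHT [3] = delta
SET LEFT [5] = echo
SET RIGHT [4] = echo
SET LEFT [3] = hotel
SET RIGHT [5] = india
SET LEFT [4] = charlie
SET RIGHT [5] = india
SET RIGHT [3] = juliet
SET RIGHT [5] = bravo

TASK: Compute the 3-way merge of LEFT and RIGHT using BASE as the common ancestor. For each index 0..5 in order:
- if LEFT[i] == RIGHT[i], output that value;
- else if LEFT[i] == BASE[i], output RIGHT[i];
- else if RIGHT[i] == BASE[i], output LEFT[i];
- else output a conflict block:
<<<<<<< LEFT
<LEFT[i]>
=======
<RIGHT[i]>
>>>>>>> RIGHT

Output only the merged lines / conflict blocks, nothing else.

Answer: bravo
golf
echo
<<<<<<< LEFT
hotel
=======
juliet
>>>>>>> RIGHT
<<<<<<< LEFT
charlie
=======
echo
>>>>>>> RIGHT
<<<<<<< LEFT
echo
=======
bravo
>>>>>>> RIGHT

Derivation:
Final LEFT:  [bravo, golf, echo, hotel, charlie, echo]
Final RIGHT: [bravo, golf, echo, juliet, echo, bravo]
i=0: L=bravo R=bravo -> agree -> bravo
i=1: L=golf R=golf -> agree -> golf
i=2: L=echo R=echo -> agree -> echo
i=3: BASE=delta L=hotel R=juliet all differ -> CONFLICT
i=4: BASE=bravo L=charlie R=echo all differ -> CONFLICT
i=5: BASE=hotel L=echo R=bravo all differ -> CONFLICT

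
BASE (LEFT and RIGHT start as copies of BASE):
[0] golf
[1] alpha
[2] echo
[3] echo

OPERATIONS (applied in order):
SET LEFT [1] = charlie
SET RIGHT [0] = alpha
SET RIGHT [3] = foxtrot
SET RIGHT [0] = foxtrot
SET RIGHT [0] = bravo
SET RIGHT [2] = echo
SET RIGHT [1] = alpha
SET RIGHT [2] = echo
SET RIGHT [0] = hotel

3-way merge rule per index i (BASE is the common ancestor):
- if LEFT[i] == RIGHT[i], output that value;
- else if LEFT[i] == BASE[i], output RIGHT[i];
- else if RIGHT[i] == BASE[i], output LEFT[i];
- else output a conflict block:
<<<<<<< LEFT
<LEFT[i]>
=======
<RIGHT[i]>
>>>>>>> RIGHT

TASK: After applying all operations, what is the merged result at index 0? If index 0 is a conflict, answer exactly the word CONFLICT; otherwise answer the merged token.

Final LEFT:  [golf, charlie, echo, echo]
Final RIGHT: [hotel, alpha, echo, foxtrot]
i=0: L=golf=BASE, R=hotel -> take RIGHT -> hotel
i=1: L=charlie, R=alpha=BASE -> take LEFT -> charlie
i=2: L=echo R=echo -> agree -> echo
i=3: L=echo=BASE, R=foxtrot -> take RIGHT -> foxtrot
Index 0 -> hotel

Answer: hotel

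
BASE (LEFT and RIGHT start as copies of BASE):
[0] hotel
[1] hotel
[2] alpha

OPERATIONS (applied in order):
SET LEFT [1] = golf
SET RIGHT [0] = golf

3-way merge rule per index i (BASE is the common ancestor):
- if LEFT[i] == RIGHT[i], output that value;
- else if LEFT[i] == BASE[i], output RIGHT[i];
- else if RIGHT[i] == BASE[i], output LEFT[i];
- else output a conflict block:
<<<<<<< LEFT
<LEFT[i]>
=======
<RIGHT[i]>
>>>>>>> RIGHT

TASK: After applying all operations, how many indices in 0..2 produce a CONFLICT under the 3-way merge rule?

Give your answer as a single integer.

Answer: 0

Derivation:
Final LEFT:  [hotel, golf, alpha]
Final RIGHT: [golf, hotel, alpha]
i=0: L=hotel=BASE, R=golf -> take RIGHT -> golf
i=1: L=golf, R=hotel=BASE -> take LEFT -> golf
i=2: L=alpha R=alpha -> agree -> alpha
Conflict count: 0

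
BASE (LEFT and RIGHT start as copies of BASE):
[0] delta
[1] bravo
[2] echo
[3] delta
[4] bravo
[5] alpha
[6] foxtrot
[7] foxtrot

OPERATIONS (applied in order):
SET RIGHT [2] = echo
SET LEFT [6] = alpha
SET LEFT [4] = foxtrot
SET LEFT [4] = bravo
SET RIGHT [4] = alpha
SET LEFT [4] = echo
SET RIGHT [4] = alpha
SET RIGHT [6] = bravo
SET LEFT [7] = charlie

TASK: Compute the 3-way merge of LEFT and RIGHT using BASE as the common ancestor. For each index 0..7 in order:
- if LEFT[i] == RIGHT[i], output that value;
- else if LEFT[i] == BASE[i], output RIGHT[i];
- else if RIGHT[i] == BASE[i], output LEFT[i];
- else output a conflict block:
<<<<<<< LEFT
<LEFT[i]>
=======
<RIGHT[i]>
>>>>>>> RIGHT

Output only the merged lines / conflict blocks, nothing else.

Final LEFT:  [delta, bravo, echo, delta, echo, alpha, alpha, charlie]
Final RIGHT: [delta, bravo, echo, delta, alpha, alpha, bravo, foxtrot]
i=0: L=delta R=delta -> agree -> delta
i=1: L=bravo R=bravo -> agree -> bravo
i=2: L=echo R=echo -> agree -> echo
i=3: L=delta R=delta -> agree -> delta
i=4: BASE=bravo L=echo R=alpha all differ -> CONFLICT
i=5: L=alpha R=alpha -> agree -> alpha
i=6: BASE=foxtrot L=alpha R=bravo all differ -> CONFLICT
i=7: L=charlie, R=foxtrot=BASE -> take LEFT -> charlie

Answer: delta
bravo
echo
delta
<<<<<<< LEFT
echo
=======
alpha
>>>>>>> RIGHT
alpha
<<<<<<< LEFT
alpha
=======
bravo
>>>>>>> RIGHT
charlie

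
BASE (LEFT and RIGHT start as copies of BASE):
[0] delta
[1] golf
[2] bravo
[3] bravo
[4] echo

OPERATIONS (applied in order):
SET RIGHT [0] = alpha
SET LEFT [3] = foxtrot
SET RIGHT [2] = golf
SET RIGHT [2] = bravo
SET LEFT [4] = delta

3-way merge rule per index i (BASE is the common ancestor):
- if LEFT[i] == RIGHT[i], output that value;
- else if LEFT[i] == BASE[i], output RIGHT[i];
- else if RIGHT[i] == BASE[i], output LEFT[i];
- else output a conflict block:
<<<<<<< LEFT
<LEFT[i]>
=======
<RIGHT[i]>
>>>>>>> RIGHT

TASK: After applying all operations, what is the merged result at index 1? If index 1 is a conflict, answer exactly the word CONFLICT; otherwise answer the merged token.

Final LEFT:  [delta, golf, bravo, foxtrot, delta]
Final RIGHT: [alpha, golf, bravo, bravo, echo]
i=0: L=delta=BASE, R=alpha -> take RIGHT -> alpha
i=1: L=golf R=golf -> agree -> golf
i=2: L=bravo R=bravo -> agree -> bravo
i=3: L=foxtrot, R=bravo=BASE -> take LEFT -> foxtrot
i=4: L=delta, R=echo=BASE -> take LEFT -> delta
Index 1 -> golf

Answer: golf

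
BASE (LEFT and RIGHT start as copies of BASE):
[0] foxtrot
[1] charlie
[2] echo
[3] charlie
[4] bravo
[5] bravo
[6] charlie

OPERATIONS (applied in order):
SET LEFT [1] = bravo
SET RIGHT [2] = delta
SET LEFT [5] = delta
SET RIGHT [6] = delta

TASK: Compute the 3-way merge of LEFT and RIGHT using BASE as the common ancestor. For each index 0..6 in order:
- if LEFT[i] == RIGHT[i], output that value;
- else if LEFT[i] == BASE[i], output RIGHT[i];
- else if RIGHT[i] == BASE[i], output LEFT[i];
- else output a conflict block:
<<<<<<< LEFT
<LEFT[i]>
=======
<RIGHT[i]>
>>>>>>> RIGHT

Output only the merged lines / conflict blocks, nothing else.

Final LEFT:  [foxtrot, bravo, echo, charlie, bravo, delta, charlie]
Final RIGHT: [foxtrot, charlie, delta, charlie, bravo, bravo, delta]
i=0: L=foxtrot R=foxtrot -> agree -> foxtrot
i=1: L=bravo, R=charlie=BASE -> take LEFT -> bravo
i=2: L=echo=BASE, R=delta -> take RIGHT -> delta
i=3: L=charlie R=charlie -> agree -> charlie
i=4: L=bravo R=bravo -> agree -> bravo
i=5: L=delta, R=bravo=BASE -> take LEFT -> delta
i=6: L=charlie=BASE, R=delta -> take RIGHT -> delta

Answer: foxtrot
bravo
delta
charlie
bravo
delta
delta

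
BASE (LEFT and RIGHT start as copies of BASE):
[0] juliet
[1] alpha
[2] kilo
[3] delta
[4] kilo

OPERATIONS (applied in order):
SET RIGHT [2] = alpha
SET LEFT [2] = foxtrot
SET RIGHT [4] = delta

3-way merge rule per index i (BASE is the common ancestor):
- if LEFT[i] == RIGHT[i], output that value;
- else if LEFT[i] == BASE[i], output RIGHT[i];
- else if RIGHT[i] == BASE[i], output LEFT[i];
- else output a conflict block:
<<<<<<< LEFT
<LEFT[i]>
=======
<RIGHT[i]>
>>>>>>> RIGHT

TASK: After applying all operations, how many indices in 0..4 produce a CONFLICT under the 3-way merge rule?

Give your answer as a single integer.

Answer: 1

Derivation:
Final LEFT:  [juliet, alpha, foxtrot, delta, kilo]
Final RIGHT: [juliet, alpha, alpha, delta, delta]
i=0: L=juliet R=juliet -> agree -> juliet
i=1: L=alpha R=alpha -> agree -> alpha
i=2: BASE=kilo L=foxtrot R=alpha all differ -> CONFLICT
i=3: L=delta R=delta -> agree -> delta
i=4: L=kilo=BASE, R=delta -> take RIGHT -> delta
Conflict count: 1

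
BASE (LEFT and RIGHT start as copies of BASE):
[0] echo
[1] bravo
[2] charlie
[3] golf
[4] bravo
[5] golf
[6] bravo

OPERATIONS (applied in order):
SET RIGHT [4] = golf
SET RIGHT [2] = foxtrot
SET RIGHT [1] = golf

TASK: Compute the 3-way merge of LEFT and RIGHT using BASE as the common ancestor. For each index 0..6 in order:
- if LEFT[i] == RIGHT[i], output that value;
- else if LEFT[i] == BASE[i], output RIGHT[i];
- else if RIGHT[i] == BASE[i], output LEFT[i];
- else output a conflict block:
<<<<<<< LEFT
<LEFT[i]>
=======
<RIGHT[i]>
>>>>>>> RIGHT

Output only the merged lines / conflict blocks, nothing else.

Final LEFT:  [echo, bravo, charlie, golf, bravo, golf, bravo]
Final RIGHT: [echo, golf, foxtrot, golf, golf, golf, bravo]
i=0: L=echo R=echo -> agree -> echo
i=1: L=bravo=BASE, R=golf -> take RIGHT -> golf
i=2: L=charlie=BASE, R=foxtrot -> take RIGHT -> foxtrot
i=3: L=golf R=golf -> agree -> golf
i=4: L=bravo=BASE, R=golf -> take RIGHT -> golf
i=5: L=golf R=golf -> agree -> golf
i=6: L=bravo R=bravo -> agree -> bravo

Answer: echo
golf
foxtrot
golf
golf
golf
bravo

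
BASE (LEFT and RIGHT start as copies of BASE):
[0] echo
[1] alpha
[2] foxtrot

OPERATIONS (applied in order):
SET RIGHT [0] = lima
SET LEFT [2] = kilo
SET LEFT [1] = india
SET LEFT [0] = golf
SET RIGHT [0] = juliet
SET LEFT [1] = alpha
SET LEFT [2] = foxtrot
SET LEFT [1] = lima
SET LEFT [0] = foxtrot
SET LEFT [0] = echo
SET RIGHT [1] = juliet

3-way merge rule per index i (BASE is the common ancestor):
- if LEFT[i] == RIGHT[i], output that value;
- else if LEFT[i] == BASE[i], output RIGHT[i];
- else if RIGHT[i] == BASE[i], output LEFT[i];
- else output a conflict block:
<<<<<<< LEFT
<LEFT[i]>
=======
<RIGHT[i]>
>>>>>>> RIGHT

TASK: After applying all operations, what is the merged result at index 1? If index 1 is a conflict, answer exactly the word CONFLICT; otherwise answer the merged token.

Final LEFT:  [echo, lima, foxtrot]
Final RIGHT: [juliet, juliet, foxtrot]
i=0: L=echo=BASE, R=juliet -> take RIGHT -> juliet
i=1: BASE=alpha L=lima R=juliet all differ -> CONFLICT
i=2: L=foxtrot R=foxtrot -> agree -> foxtrot
Index 1 -> CONFLICT

Answer: CONFLICT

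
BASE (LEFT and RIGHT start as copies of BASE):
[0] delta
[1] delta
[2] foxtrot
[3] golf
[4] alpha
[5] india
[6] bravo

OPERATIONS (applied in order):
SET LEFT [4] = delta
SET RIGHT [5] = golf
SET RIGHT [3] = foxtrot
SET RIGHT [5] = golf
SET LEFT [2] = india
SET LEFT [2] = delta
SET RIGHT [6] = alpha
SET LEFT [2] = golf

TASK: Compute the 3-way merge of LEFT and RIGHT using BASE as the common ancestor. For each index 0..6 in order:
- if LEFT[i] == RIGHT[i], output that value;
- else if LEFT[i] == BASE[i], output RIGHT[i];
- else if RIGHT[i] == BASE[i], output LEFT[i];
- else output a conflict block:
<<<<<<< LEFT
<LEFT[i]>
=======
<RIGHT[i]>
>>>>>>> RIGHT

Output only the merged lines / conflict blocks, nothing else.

Final LEFT:  [delta, delta, golf, golf, delta, india, bravo]
Final RIGHT: [delta, delta, foxtrot, foxtrot, alpha, golf, alpha]
i=0: L=delta R=delta -> agree -> delta
i=1: L=delta R=delta -> agree -> delta
i=2: L=golf, R=foxtrot=BASE -> take LEFT -> golf
i=3: L=golf=BASE, R=foxtrot -> take RIGHT -> foxtrot
i=4: L=delta, R=alpha=BASE -> take LEFT -> delta
i=5: L=india=BASE, R=golf -> take RIGHT -> golf
i=6: L=bravo=BASE, R=alpha -> take RIGHT -> alpha

Answer: delta
delta
golf
foxtrot
delta
golf
alpha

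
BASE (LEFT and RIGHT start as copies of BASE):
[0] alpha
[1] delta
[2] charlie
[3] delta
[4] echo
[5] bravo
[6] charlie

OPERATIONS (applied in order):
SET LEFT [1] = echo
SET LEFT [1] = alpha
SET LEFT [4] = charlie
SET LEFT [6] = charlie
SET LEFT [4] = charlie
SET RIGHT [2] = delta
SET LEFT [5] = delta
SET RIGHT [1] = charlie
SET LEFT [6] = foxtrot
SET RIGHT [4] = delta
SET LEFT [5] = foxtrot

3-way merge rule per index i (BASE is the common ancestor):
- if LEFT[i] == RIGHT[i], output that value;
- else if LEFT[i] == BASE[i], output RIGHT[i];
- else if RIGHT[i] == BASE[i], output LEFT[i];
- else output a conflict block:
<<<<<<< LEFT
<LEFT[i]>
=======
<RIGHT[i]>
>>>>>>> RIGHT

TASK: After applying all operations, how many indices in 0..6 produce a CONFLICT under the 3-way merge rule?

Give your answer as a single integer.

Final LEFT:  [alpha, alpha, charlie, delta, charlie, foxtrot, foxtrot]
Final RIGHT: [alpha, charlie, delta, delta, delta, bravo, charlie]
i=0: L=alpha R=alpha -> agree -> alpha
i=1: BASE=delta L=alpha R=charlie all differ -> CONFLICT
i=2: L=charlie=BASE, R=delta -> take RIGHT -> delta
i=3: L=delta R=delta -> agree -> delta
i=4: BASE=echo L=charlie R=delta all differ -> CONFLICT
i=5: L=foxtrot, R=bravo=BASE -> take LEFT -> foxtrot
i=6: L=foxtrot, R=charlie=BASE -> take LEFT -> foxtrot
Conflict count: 2

Answer: 2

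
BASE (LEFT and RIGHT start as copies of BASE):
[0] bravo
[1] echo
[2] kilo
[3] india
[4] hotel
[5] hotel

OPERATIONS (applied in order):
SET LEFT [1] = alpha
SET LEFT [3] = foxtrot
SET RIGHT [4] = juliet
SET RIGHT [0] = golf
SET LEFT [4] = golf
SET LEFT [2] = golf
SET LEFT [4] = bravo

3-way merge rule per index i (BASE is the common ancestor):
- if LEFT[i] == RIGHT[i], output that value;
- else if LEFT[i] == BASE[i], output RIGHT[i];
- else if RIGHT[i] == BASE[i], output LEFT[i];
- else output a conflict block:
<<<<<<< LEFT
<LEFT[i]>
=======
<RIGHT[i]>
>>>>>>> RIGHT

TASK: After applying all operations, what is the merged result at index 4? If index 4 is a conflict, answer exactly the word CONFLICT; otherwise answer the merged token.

Answer: CONFLICT

Derivation:
Final LEFT:  [bravo, alpha, golf, foxtrot, bravo, hotel]
Final RIGHT: [golf, echo, kilo, india, juliet, hotel]
i=0: L=bravo=BASE, R=golf -> take RIGHT -> golf
i=1: L=alpha, R=echo=BASE -> take LEFT -> alpha
i=2: L=golf, R=kilo=BASE -> take LEFT -> golf
i=3: L=foxtrot, R=india=BASE -> take LEFT -> foxtrot
i=4: BASE=hotel L=bravo R=juliet all differ -> CONFLICT
i=5: L=hotel R=hotel -> agree -> hotel
Index 4 -> CONFLICT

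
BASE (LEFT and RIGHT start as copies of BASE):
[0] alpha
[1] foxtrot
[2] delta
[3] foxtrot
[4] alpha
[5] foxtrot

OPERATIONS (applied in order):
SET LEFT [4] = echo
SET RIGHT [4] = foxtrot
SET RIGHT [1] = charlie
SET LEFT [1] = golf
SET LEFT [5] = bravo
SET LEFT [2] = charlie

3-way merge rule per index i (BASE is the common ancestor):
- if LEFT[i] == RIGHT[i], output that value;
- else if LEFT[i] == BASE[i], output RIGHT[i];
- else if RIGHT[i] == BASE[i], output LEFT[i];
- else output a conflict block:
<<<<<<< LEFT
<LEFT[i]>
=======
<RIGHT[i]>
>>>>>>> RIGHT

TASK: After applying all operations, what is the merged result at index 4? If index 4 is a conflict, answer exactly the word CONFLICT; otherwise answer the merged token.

Final LEFT:  [alpha, golf, charlie, foxtrot, echo, bravo]
Final RIGHT: [alpha, charlie, delta, foxtrot, foxtrot, foxtrot]
i=0: L=alpha R=alpha -> agree -> alpha
i=1: BASE=foxtrot L=golf R=charlie all differ -> CONFLICT
i=2: L=charlie, R=delta=BASE -> take LEFT -> charlie
i=3: L=foxtrot R=foxtrot -> agree -> foxtrot
i=4: BASE=alpha L=echo R=foxtrot all differ -> CONFLICT
i=5: L=bravo, R=foxtrot=BASE -> take LEFT -> bravo
Index 4 -> CONFLICT

Answer: CONFLICT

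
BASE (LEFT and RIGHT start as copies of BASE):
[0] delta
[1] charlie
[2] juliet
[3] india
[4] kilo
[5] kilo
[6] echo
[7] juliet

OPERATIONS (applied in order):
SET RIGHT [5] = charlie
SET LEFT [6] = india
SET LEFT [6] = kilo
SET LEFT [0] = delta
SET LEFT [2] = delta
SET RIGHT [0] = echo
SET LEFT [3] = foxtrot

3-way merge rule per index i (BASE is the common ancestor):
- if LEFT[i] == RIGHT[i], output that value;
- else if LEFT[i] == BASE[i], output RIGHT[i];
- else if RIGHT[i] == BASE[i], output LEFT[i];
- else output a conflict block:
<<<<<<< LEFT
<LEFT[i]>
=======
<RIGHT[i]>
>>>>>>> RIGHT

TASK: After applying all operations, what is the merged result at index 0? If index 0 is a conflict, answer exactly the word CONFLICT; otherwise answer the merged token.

Final LEFT:  [delta, charlie, delta, foxtrot, kilo, kilo, kilo, juliet]
Final RIGHT: [echo, charlie, juliet, india, kilo, charlie, echo, juliet]
i=0: L=delta=BASE, R=echo -> take RIGHT -> echo
i=1: L=charlie R=charlie -> agree -> charlie
i=2: L=delta, R=juliet=BASE -> take LEFT -> delta
i=3: L=foxtrot, R=india=BASE -> take LEFT -> foxtrot
i=4: L=kilo R=kilo -> agree -> kilo
i=5: L=kilo=BASE, R=charlie -> take RIGHT -> charlie
i=6: L=kilo, R=echo=BASE -> take LEFT -> kilo
i=7: L=juliet R=juliet -> agree -> juliet
Index 0 -> echo

Answer: echo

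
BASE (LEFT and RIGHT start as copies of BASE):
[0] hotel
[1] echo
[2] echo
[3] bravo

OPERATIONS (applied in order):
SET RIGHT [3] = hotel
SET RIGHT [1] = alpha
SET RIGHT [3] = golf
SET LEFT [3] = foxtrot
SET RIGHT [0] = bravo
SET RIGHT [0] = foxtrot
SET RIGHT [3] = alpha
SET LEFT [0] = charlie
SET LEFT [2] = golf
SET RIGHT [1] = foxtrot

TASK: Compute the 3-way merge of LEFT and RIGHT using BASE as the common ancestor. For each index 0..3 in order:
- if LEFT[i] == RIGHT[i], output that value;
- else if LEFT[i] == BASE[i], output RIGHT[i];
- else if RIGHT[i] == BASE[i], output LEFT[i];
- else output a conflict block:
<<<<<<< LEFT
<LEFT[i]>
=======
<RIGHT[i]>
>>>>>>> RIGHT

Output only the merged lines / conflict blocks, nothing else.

Final LEFT:  [charlie, echo, golf, foxtrot]
Final RIGHT: [foxtrot, foxtrot, echo, alpha]
i=0: BASE=hotel L=charlie R=foxtrot all differ -> CONFLICT
i=1: L=echo=BASE, R=foxtrot -> take RIGHT -> foxtrot
i=2: L=golf, R=echo=BASE -> take LEFT -> golf
i=3: BASE=bravo L=foxtrot R=alpha all differ -> CONFLICT

Answer: <<<<<<< LEFT
charlie
=======
foxtrot
>>>>>>> RIGHT
foxtrot
golf
<<<<<<< LEFT
foxtrot
=======
alpha
>>>>>>> RIGHT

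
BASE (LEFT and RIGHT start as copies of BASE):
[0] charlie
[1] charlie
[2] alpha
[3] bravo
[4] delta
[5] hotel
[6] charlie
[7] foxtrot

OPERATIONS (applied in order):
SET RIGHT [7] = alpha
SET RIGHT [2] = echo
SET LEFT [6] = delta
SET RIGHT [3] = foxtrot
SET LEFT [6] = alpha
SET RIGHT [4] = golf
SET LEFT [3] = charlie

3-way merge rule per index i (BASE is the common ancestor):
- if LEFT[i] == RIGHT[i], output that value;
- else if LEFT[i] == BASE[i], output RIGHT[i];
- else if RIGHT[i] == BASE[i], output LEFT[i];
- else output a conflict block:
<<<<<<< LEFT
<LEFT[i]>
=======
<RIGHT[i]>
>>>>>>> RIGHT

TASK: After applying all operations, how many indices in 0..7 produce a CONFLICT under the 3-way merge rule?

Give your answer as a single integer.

Answer: 1

Derivation:
Final LEFT:  [charlie, charlie, alpha, charlie, delta, hotel, alpha, foxtrot]
Final RIGHT: [charlie, charlie, echo, foxtrot, golf, hotel, charlie, alpha]
i=0: L=charlie R=charlie -> agree -> charlie
i=1: L=charlie R=charlie -> agree -> charlie
i=2: L=alpha=BASE, R=echo -> take RIGHT -> echo
i=3: BASE=bravo L=charlie R=foxtrot all differ -> CONFLICT
i=4: L=delta=BASE, R=golf -> take RIGHT -> golf
i=5: L=hotel R=hotel -> agree -> hotel
i=6: L=alpha, R=charlie=BASE -> take LEFT -> alpha
i=7: L=foxtrot=BASE, R=alpha -> take RIGHT -> alpha
Conflict count: 1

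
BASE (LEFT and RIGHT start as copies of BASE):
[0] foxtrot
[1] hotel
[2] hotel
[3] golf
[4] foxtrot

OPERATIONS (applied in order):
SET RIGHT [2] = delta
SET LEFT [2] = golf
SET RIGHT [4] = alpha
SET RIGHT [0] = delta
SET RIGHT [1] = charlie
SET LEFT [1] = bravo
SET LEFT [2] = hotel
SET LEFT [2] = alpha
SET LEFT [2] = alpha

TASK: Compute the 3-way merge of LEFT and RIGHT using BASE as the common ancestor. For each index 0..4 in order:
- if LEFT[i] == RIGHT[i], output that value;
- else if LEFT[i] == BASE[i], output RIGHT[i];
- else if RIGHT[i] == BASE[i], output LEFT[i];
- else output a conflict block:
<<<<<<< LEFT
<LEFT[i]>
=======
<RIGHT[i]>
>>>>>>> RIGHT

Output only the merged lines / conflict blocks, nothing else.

Final LEFT:  [foxtrot, bravo, alpha, golf, foxtrot]
Final RIGHT: [delta, charlie, delta, golf, alpha]
i=0: L=foxtrot=BASE, R=delta -> take RIGHT -> delta
i=1: BASE=hotel L=bravo R=charlie all differ -> CONFLICT
i=2: BASE=hotel L=alpha R=delta all differ -> CONFLICT
i=3: L=golf R=golf -> agree -> golf
i=4: L=foxtrot=BASE, R=alpha -> take RIGHT -> alpha

Answer: delta
<<<<<<< LEFT
bravo
=======
charlie
>>>>>>> RIGHT
<<<<<<< LEFT
alpha
=======
delta
>>>>>>> RIGHT
golf
alpha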